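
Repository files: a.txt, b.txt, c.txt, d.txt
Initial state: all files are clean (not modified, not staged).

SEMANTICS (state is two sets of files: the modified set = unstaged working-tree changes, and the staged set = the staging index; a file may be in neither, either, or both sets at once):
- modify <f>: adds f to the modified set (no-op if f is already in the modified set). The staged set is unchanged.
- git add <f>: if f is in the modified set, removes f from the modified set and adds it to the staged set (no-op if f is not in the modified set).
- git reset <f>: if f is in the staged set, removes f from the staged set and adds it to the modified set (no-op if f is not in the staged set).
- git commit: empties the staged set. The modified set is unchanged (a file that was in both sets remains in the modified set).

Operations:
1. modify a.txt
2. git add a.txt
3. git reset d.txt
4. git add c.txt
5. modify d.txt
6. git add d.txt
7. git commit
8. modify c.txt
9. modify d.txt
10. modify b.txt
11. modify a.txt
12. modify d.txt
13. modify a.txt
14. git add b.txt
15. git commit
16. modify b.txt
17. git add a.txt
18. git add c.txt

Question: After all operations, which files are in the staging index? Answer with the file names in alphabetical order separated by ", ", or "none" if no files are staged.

Answer: a.txt, c.txt

Derivation:
After op 1 (modify a.txt): modified={a.txt} staged={none}
After op 2 (git add a.txt): modified={none} staged={a.txt}
After op 3 (git reset d.txt): modified={none} staged={a.txt}
After op 4 (git add c.txt): modified={none} staged={a.txt}
After op 5 (modify d.txt): modified={d.txt} staged={a.txt}
After op 6 (git add d.txt): modified={none} staged={a.txt, d.txt}
After op 7 (git commit): modified={none} staged={none}
After op 8 (modify c.txt): modified={c.txt} staged={none}
After op 9 (modify d.txt): modified={c.txt, d.txt} staged={none}
After op 10 (modify b.txt): modified={b.txt, c.txt, d.txt} staged={none}
After op 11 (modify a.txt): modified={a.txt, b.txt, c.txt, d.txt} staged={none}
After op 12 (modify d.txt): modified={a.txt, b.txt, c.txt, d.txt} staged={none}
After op 13 (modify a.txt): modified={a.txt, b.txt, c.txt, d.txt} staged={none}
After op 14 (git add b.txt): modified={a.txt, c.txt, d.txt} staged={b.txt}
After op 15 (git commit): modified={a.txt, c.txt, d.txt} staged={none}
After op 16 (modify b.txt): modified={a.txt, b.txt, c.txt, d.txt} staged={none}
After op 17 (git add a.txt): modified={b.txt, c.txt, d.txt} staged={a.txt}
After op 18 (git add c.txt): modified={b.txt, d.txt} staged={a.txt, c.txt}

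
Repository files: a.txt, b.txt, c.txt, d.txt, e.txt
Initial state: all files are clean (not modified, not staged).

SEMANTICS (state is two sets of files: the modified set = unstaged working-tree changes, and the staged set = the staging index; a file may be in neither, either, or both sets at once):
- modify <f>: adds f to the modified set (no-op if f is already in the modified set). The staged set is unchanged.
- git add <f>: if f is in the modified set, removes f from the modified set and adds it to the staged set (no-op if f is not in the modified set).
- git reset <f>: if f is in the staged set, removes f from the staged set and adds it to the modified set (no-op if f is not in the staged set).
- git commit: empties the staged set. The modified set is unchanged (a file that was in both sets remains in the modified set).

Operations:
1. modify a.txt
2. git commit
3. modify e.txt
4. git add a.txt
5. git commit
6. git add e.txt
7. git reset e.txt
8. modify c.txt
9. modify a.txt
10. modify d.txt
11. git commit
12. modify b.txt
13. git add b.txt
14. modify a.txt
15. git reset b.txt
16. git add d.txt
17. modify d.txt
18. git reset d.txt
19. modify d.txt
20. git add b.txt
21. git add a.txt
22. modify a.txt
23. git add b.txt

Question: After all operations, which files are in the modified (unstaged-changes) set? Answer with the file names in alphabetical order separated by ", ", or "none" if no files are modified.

Answer: a.txt, c.txt, d.txt, e.txt

Derivation:
After op 1 (modify a.txt): modified={a.txt} staged={none}
After op 2 (git commit): modified={a.txt} staged={none}
After op 3 (modify e.txt): modified={a.txt, e.txt} staged={none}
After op 4 (git add a.txt): modified={e.txt} staged={a.txt}
After op 5 (git commit): modified={e.txt} staged={none}
After op 6 (git add e.txt): modified={none} staged={e.txt}
After op 7 (git reset e.txt): modified={e.txt} staged={none}
After op 8 (modify c.txt): modified={c.txt, e.txt} staged={none}
After op 9 (modify a.txt): modified={a.txt, c.txt, e.txt} staged={none}
After op 10 (modify d.txt): modified={a.txt, c.txt, d.txt, e.txt} staged={none}
After op 11 (git commit): modified={a.txt, c.txt, d.txt, e.txt} staged={none}
After op 12 (modify b.txt): modified={a.txt, b.txt, c.txt, d.txt, e.txt} staged={none}
After op 13 (git add b.txt): modified={a.txt, c.txt, d.txt, e.txt} staged={b.txt}
After op 14 (modify a.txt): modified={a.txt, c.txt, d.txt, e.txt} staged={b.txt}
After op 15 (git reset b.txt): modified={a.txt, b.txt, c.txt, d.txt, e.txt} staged={none}
After op 16 (git add d.txt): modified={a.txt, b.txt, c.txt, e.txt} staged={d.txt}
After op 17 (modify d.txt): modified={a.txt, b.txt, c.txt, d.txt, e.txt} staged={d.txt}
After op 18 (git reset d.txt): modified={a.txt, b.txt, c.txt, d.txt, e.txt} staged={none}
After op 19 (modify d.txt): modified={a.txt, b.txt, c.txt, d.txt, e.txt} staged={none}
After op 20 (git add b.txt): modified={a.txt, c.txt, d.txt, e.txt} staged={b.txt}
After op 21 (git add a.txt): modified={c.txt, d.txt, e.txt} staged={a.txt, b.txt}
After op 22 (modify a.txt): modified={a.txt, c.txt, d.txt, e.txt} staged={a.txt, b.txt}
After op 23 (git add b.txt): modified={a.txt, c.txt, d.txt, e.txt} staged={a.txt, b.txt}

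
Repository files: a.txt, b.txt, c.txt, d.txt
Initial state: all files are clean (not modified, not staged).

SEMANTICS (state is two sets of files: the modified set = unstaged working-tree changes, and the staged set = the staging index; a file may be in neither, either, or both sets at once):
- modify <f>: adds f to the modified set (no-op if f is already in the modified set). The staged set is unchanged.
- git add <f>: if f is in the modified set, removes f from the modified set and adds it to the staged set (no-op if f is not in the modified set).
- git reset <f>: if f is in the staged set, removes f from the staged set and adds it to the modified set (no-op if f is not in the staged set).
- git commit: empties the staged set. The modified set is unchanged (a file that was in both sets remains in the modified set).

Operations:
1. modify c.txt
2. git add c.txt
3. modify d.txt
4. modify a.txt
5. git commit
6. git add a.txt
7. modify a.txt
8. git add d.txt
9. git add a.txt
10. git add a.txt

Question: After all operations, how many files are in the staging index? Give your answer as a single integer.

After op 1 (modify c.txt): modified={c.txt} staged={none}
After op 2 (git add c.txt): modified={none} staged={c.txt}
After op 3 (modify d.txt): modified={d.txt} staged={c.txt}
After op 4 (modify a.txt): modified={a.txt, d.txt} staged={c.txt}
After op 5 (git commit): modified={a.txt, d.txt} staged={none}
After op 6 (git add a.txt): modified={d.txt} staged={a.txt}
After op 7 (modify a.txt): modified={a.txt, d.txt} staged={a.txt}
After op 8 (git add d.txt): modified={a.txt} staged={a.txt, d.txt}
After op 9 (git add a.txt): modified={none} staged={a.txt, d.txt}
After op 10 (git add a.txt): modified={none} staged={a.txt, d.txt}
Final staged set: {a.txt, d.txt} -> count=2

Answer: 2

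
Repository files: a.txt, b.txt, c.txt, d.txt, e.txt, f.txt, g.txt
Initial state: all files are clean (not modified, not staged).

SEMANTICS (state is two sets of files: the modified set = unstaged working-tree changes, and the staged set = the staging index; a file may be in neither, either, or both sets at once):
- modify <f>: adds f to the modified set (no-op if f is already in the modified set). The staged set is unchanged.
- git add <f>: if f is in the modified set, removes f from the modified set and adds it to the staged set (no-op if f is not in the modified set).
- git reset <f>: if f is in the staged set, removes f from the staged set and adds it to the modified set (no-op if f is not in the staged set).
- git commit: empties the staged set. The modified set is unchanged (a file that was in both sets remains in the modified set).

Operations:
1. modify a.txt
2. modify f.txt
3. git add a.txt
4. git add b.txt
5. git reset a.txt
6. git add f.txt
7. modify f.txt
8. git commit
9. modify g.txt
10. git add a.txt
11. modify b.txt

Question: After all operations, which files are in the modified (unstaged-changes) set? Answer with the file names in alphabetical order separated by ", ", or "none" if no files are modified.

Answer: b.txt, f.txt, g.txt

Derivation:
After op 1 (modify a.txt): modified={a.txt} staged={none}
After op 2 (modify f.txt): modified={a.txt, f.txt} staged={none}
After op 3 (git add a.txt): modified={f.txt} staged={a.txt}
After op 4 (git add b.txt): modified={f.txt} staged={a.txt}
After op 5 (git reset a.txt): modified={a.txt, f.txt} staged={none}
After op 6 (git add f.txt): modified={a.txt} staged={f.txt}
After op 7 (modify f.txt): modified={a.txt, f.txt} staged={f.txt}
After op 8 (git commit): modified={a.txt, f.txt} staged={none}
After op 9 (modify g.txt): modified={a.txt, f.txt, g.txt} staged={none}
After op 10 (git add a.txt): modified={f.txt, g.txt} staged={a.txt}
After op 11 (modify b.txt): modified={b.txt, f.txt, g.txt} staged={a.txt}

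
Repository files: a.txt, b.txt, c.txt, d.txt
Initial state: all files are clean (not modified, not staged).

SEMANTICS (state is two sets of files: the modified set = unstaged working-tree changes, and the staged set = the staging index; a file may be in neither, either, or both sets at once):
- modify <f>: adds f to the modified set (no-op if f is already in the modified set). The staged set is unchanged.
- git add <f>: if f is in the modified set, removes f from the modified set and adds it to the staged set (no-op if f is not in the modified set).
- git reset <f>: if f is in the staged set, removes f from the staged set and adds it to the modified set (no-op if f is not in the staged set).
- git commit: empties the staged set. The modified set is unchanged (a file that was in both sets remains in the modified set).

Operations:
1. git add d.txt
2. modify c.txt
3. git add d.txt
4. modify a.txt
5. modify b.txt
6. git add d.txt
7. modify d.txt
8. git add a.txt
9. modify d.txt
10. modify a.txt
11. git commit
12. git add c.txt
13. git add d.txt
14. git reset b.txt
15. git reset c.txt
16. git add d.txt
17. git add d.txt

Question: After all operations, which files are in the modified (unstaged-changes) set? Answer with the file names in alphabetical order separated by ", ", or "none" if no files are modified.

After op 1 (git add d.txt): modified={none} staged={none}
After op 2 (modify c.txt): modified={c.txt} staged={none}
After op 3 (git add d.txt): modified={c.txt} staged={none}
After op 4 (modify a.txt): modified={a.txt, c.txt} staged={none}
After op 5 (modify b.txt): modified={a.txt, b.txt, c.txt} staged={none}
After op 6 (git add d.txt): modified={a.txt, b.txt, c.txt} staged={none}
After op 7 (modify d.txt): modified={a.txt, b.txt, c.txt, d.txt} staged={none}
After op 8 (git add a.txt): modified={b.txt, c.txt, d.txt} staged={a.txt}
After op 9 (modify d.txt): modified={b.txt, c.txt, d.txt} staged={a.txt}
After op 10 (modify a.txt): modified={a.txt, b.txt, c.txt, d.txt} staged={a.txt}
After op 11 (git commit): modified={a.txt, b.txt, c.txt, d.txt} staged={none}
After op 12 (git add c.txt): modified={a.txt, b.txt, d.txt} staged={c.txt}
After op 13 (git add d.txt): modified={a.txt, b.txt} staged={c.txt, d.txt}
After op 14 (git reset b.txt): modified={a.txt, b.txt} staged={c.txt, d.txt}
After op 15 (git reset c.txt): modified={a.txt, b.txt, c.txt} staged={d.txt}
After op 16 (git add d.txt): modified={a.txt, b.txt, c.txt} staged={d.txt}
After op 17 (git add d.txt): modified={a.txt, b.txt, c.txt} staged={d.txt}

Answer: a.txt, b.txt, c.txt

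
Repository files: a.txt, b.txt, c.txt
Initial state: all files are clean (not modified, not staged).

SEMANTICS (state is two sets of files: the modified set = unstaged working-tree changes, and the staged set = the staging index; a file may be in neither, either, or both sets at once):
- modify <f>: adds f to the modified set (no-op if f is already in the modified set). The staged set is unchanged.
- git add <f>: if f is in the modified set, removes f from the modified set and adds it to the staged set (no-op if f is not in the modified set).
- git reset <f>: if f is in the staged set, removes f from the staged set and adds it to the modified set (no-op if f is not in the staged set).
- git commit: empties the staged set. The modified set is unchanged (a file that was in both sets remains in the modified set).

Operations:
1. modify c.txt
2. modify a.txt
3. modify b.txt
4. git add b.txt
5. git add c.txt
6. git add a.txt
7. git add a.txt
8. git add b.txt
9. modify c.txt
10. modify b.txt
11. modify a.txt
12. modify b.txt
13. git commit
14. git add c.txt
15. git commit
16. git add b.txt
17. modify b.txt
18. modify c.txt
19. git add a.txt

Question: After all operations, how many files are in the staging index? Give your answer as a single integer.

Answer: 2

Derivation:
After op 1 (modify c.txt): modified={c.txt} staged={none}
After op 2 (modify a.txt): modified={a.txt, c.txt} staged={none}
After op 3 (modify b.txt): modified={a.txt, b.txt, c.txt} staged={none}
After op 4 (git add b.txt): modified={a.txt, c.txt} staged={b.txt}
After op 5 (git add c.txt): modified={a.txt} staged={b.txt, c.txt}
After op 6 (git add a.txt): modified={none} staged={a.txt, b.txt, c.txt}
After op 7 (git add a.txt): modified={none} staged={a.txt, b.txt, c.txt}
After op 8 (git add b.txt): modified={none} staged={a.txt, b.txt, c.txt}
After op 9 (modify c.txt): modified={c.txt} staged={a.txt, b.txt, c.txt}
After op 10 (modify b.txt): modified={b.txt, c.txt} staged={a.txt, b.txt, c.txt}
After op 11 (modify a.txt): modified={a.txt, b.txt, c.txt} staged={a.txt, b.txt, c.txt}
After op 12 (modify b.txt): modified={a.txt, b.txt, c.txt} staged={a.txt, b.txt, c.txt}
After op 13 (git commit): modified={a.txt, b.txt, c.txt} staged={none}
After op 14 (git add c.txt): modified={a.txt, b.txt} staged={c.txt}
After op 15 (git commit): modified={a.txt, b.txt} staged={none}
After op 16 (git add b.txt): modified={a.txt} staged={b.txt}
After op 17 (modify b.txt): modified={a.txt, b.txt} staged={b.txt}
After op 18 (modify c.txt): modified={a.txt, b.txt, c.txt} staged={b.txt}
After op 19 (git add a.txt): modified={b.txt, c.txt} staged={a.txt, b.txt}
Final staged set: {a.txt, b.txt} -> count=2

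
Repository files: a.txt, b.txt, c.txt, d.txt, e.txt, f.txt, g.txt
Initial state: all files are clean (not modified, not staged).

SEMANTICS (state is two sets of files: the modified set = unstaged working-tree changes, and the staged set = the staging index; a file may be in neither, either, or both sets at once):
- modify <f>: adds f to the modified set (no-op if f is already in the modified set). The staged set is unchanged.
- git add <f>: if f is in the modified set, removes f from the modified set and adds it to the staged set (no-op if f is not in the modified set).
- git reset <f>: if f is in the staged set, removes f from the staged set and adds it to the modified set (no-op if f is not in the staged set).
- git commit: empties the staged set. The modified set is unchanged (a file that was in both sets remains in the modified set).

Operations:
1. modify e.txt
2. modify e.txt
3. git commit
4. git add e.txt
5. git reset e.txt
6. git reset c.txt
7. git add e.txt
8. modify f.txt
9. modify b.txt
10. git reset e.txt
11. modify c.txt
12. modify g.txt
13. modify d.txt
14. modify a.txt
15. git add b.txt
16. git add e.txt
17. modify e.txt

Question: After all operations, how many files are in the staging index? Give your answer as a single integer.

After op 1 (modify e.txt): modified={e.txt} staged={none}
After op 2 (modify e.txt): modified={e.txt} staged={none}
After op 3 (git commit): modified={e.txt} staged={none}
After op 4 (git add e.txt): modified={none} staged={e.txt}
After op 5 (git reset e.txt): modified={e.txt} staged={none}
After op 6 (git reset c.txt): modified={e.txt} staged={none}
After op 7 (git add e.txt): modified={none} staged={e.txt}
After op 8 (modify f.txt): modified={f.txt} staged={e.txt}
After op 9 (modify b.txt): modified={b.txt, f.txt} staged={e.txt}
After op 10 (git reset e.txt): modified={b.txt, e.txt, f.txt} staged={none}
After op 11 (modify c.txt): modified={b.txt, c.txt, e.txt, f.txt} staged={none}
After op 12 (modify g.txt): modified={b.txt, c.txt, e.txt, f.txt, g.txt} staged={none}
After op 13 (modify d.txt): modified={b.txt, c.txt, d.txt, e.txt, f.txt, g.txt} staged={none}
After op 14 (modify a.txt): modified={a.txt, b.txt, c.txt, d.txt, e.txt, f.txt, g.txt} staged={none}
After op 15 (git add b.txt): modified={a.txt, c.txt, d.txt, e.txt, f.txt, g.txt} staged={b.txt}
After op 16 (git add e.txt): modified={a.txt, c.txt, d.txt, f.txt, g.txt} staged={b.txt, e.txt}
After op 17 (modify e.txt): modified={a.txt, c.txt, d.txt, e.txt, f.txt, g.txt} staged={b.txt, e.txt}
Final staged set: {b.txt, e.txt} -> count=2

Answer: 2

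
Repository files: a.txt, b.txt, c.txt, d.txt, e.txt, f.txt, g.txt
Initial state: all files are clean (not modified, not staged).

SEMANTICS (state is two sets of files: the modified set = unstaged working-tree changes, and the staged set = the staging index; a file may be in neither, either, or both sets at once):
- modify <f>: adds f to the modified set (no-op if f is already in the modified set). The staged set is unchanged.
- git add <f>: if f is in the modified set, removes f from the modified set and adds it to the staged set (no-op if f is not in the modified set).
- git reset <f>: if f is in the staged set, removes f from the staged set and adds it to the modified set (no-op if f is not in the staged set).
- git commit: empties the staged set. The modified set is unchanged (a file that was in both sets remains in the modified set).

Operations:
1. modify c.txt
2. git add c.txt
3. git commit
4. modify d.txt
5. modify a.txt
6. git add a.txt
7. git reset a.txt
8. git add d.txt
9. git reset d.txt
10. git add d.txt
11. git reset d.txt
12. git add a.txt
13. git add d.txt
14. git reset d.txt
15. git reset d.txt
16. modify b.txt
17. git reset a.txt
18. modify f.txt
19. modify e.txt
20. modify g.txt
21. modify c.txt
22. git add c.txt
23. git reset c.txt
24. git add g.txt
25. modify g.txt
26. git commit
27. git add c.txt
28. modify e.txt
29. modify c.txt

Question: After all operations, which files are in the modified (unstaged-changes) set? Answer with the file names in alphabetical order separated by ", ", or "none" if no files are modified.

After op 1 (modify c.txt): modified={c.txt} staged={none}
After op 2 (git add c.txt): modified={none} staged={c.txt}
After op 3 (git commit): modified={none} staged={none}
After op 4 (modify d.txt): modified={d.txt} staged={none}
After op 5 (modify a.txt): modified={a.txt, d.txt} staged={none}
After op 6 (git add a.txt): modified={d.txt} staged={a.txt}
After op 7 (git reset a.txt): modified={a.txt, d.txt} staged={none}
After op 8 (git add d.txt): modified={a.txt} staged={d.txt}
After op 9 (git reset d.txt): modified={a.txt, d.txt} staged={none}
After op 10 (git add d.txt): modified={a.txt} staged={d.txt}
After op 11 (git reset d.txt): modified={a.txt, d.txt} staged={none}
After op 12 (git add a.txt): modified={d.txt} staged={a.txt}
After op 13 (git add d.txt): modified={none} staged={a.txt, d.txt}
After op 14 (git reset d.txt): modified={d.txt} staged={a.txt}
After op 15 (git reset d.txt): modified={d.txt} staged={a.txt}
After op 16 (modify b.txt): modified={b.txt, d.txt} staged={a.txt}
After op 17 (git reset a.txt): modified={a.txt, b.txt, d.txt} staged={none}
After op 18 (modify f.txt): modified={a.txt, b.txt, d.txt, f.txt} staged={none}
After op 19 (modify e.txt): modified={a.txt, b.txt, d.txt, e.txt, f.txt} staged={none}
After op 20 (modify g.txt): modified={a.txt, b.txt, d.txt, e.txt, f.txt, g.txt} staged={none}
After op 21 (modify c.txt): modified={a.txt, b.txt, c.txt, d.txt, e.txt, f.txt, g.txt} staged={none}
After op 22 (git add c.txt): modified={a.txt, b.txt, d.txt, e.txt, f.txt, g.txt} staged={c.txt}
After op 23 (git reset c.txt): modified={a.txt, b.txt, c.txt, d.txt, e.txt, f.txt, g.txt} staged={none}
After op 24 (git add g.txt): modified={a.txt, b.txt, c.txt, d.txt, e.txt, f.txt} staged={g.txt}
After op 25 (modify g.txt): modified={a.txt, b.txt, c.txt, d.txt, e.txt, f.txt, g.txt} staged={g.txt}
After op 26 (git commit): modified={a.txt, b.txt, c.txt, d.txt, e.txt, f.txt, g.txt} staged={none}
After op 27 (git add c.txt): modified={a.txt, b.txt, d.txt, e.txt, f.txt, g.txt} staged={c.txt}
After op 28 (modify e.txt): modified={a.txt, b.txt, d.txt, e.txt, f.txt, g.txt} staged={c.txt}
After op 29 (modify c.txt): modified={a.txt, b.txt, c.txt, d.txt, e.txt, f.txt, g.txt} staged={c.txt}

Answer: a.txt, b.txt, c.txt, d.txt, e.txt, f.txt, g.txt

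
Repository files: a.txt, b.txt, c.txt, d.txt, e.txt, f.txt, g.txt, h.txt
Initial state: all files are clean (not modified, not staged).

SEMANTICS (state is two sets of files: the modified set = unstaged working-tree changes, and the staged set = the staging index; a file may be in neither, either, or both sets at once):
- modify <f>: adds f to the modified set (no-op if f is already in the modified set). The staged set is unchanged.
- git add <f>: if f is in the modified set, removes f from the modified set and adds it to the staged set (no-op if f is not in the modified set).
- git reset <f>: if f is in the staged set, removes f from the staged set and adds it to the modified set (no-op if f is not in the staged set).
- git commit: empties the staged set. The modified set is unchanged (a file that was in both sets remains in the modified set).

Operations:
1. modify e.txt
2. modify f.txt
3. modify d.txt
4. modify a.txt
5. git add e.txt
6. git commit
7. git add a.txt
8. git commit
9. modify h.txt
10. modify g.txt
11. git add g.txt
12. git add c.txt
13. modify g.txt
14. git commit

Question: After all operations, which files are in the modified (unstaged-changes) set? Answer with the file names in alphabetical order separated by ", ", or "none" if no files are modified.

Answer: d.txt, f.txt, g.txt, h.txt

Derivation:
After op 1 (modify e.txt): modified={e.txt} staged={none}
After op 2 (modify f.txt): modified={e.txt, f.txt} staged={none}
After op 3 (modify d.txt): modified={d.txt, e.txt, f.txt} staged={none}
After op 4 (modify a.txt): modified={a.txt, d.txt, e.txt, f.txt} staged={none}
After op 5 (git add e.txt): modified={a.txt, d.txt, f.txt} staged={e.txt}
After op 6 (git commit): modified={a.txt, d.txt, f.txt} staged={none}
After op 7 (git add a.txt): modified={d.txt, f.txt} staged={a.txt}
After op 8 (git commit): modified={d.txt, f.txt} staged={none}
After op 9 (modify h.txt): modified={d.txt, f.txt, h.txt} staged={none}
After op 10 (modify g.txt): modified={d.txt, f.txt, g.txt, h.txt} staged={none}
After op 11 (git add g.txt): modified={d.txt, f.txt, h.txt} staged={g.txt}
After op 12 (git add c.txt): modified={d.txt, f.txt, h.txt} staged={g.txt}
After op 13 (modify g.txt): modified={d.txt, f.txt, g.txt, h.txt} staged={g.txt}
After op 14 (git commit): modified={d.txt, f.txt, g.txt, h.txt} staged={none}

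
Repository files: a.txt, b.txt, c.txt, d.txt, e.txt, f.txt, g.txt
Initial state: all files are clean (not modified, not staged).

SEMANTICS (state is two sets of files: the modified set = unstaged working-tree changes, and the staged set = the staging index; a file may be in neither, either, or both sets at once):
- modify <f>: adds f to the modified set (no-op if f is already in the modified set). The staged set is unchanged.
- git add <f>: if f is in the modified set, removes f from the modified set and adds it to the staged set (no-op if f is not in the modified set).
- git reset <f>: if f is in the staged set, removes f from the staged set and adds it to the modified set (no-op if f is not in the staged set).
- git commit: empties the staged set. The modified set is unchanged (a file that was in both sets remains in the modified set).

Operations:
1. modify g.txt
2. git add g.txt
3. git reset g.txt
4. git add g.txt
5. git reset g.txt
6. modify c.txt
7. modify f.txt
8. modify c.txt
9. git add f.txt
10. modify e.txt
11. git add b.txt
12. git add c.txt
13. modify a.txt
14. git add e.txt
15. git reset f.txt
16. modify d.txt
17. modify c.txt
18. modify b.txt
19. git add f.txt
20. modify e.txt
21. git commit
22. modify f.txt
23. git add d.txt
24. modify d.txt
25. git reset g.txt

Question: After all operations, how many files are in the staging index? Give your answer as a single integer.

Answer: 1

Derivation:
After op 1 (modify g.txt): modified={g.txt} staged={none}
After op 2 (git add g.txt): modified={none} staged={g.txt}
After op 3 (git reset g.txt): modified={g.txt} staged={none}
After op 4 (git add g.txt): modified={none} staged={g.txt}
After op 5 (git reset g.txt): modified={g.txt} staged={none}
After op 6 (modify c.txt): modified={c.txt, g.txt} staged={none}
After op 7 (modify f.txt): modified={c.txt, f.txt, g.txt} staged={none}
After op 8 (modify c.txt): modified={c.txt, f.txt, g.txt} staged={none}
After op 9 (git add f.txt): modified={c.txt, g.txt} staged={f.txt}
After op 10 (modify e.txt): modified={c.txt, e.txt, g.txt} staged={f.txt}
After op 11 (git add b.txt): modified={c.txt, e.txt, g.txt} staged={f.txt}
After op 12 (git add c.txt): modified={e.txt, g.txt} staged={c.txt, f.txt}
After op 13 (modify a.txt): modified={a.txt, e.txt, g.txt} staged={c.txt, f.txt}
After op 14 (git add e.txt): modified={a.txt, g.txt} staged={c.txt, e.txt, f.txt}
After op 15 (git reset f.txt): modified={a.txt, f.txt, g.txt} staged={c.txt, e.txt}
After op 16 (modify d.txt): modified={a.txt, d.txt, f.txt, g.txt} staged={c.txt, e.txt}
After op 17 (modify c.txt): modified={a.txt, c.txt, d.txt, f.txt, g.txt} staged={c.txt, e.txt}
After op 18 (modify b.txt): modified={a.txt, b.txt, c.txt, d.txt, f.txt, g.txt} staged={c.txt, e.txt}
After op 19 (git add f.txt): modified={a.txt, b.txt, c.txt, d.txt, g.txt} staged={c.txt, e.txt, f.txt}
After op 20 (modify e.txt): modified={a.txt, b.txt, c.txt, d.txt, e.txt, g.txt} staged={c.txt, e.txt, f.txt}
After op 21 (git commit): modified={a.txt, b.txt, c.txt, d.txt, e.txt, g.txt} staged={none}
After op 22 (modify f.txt): modified={a.txt, b.txt, c.txt, d.txt, e.txt, f.txt, g.txt} staged={none}
After op 23 (git add d.txt): modified={a.txt, b.txt, c.txt, e.txt, f.txt, g.txt} staged={d.txt}
After op 24 (modify d.txt): modified={a.txt, b.txt, c.txt, d.txt, e.txt, f.txt, g.txt} staged={d.txt}
After op 25 (git reset g.txt): modified={a.txt, b.txt, c.txt, d.txt, e.txt, f.txt, g.txt} staged={d.txt}
Final staged set: {d.txt} -> count=1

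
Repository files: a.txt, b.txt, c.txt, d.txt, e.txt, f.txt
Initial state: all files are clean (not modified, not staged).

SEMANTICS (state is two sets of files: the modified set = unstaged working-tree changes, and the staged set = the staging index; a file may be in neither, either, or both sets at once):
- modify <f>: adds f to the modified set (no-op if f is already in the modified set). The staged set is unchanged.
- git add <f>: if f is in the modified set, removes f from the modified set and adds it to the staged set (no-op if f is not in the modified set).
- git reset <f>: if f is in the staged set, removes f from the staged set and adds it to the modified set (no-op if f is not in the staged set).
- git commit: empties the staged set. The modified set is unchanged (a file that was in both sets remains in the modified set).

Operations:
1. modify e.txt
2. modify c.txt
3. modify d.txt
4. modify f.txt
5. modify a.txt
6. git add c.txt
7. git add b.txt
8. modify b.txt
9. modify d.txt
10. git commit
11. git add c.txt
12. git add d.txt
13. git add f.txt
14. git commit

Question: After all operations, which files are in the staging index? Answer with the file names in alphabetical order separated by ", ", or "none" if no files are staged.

After op 1 (modify e.txt): modified={e.txt} staged={none}
After op 2 (modify c.txt): modified={c.txt, e.txt} staged={none}
After op 3 (modify d.txt): modified={c.txt, d.txt, e.txt} staged={none}
After op 4 (modify f.txt): modified={c.txt, d.txt, e.txt, f.txt} staged={none}
After op 5 (modify a.txt): modified={a.txt, c.txt, d.txt, e.txt, f.txt} staged={none}
After op 6 (git add c.txt): modified={a.txt, d.txt, e.txt, f.txt} staged={c.txt}
After op 7 (git add b.txt): modified={a.txt, d.txt, e.txt, f.txt} staged={c.txt}
After op 8 (modify b.txt): modified={a.txt, b.txt, d.txt, e.txt, f.txt} staged={c.txt}
After op 9 (modify d.txt): modified={a.txt, b.txt, d.txt, e.txt, f.txt} staged={c.txt}
After op 10 (git commit): modified={a.txt, b.txt, d.txt, e.txt, f.txt} staged={none}
After op 11 (git add c.txt): modified={a.txt, b.txt, d.txt, e.txt, f.txt} staged={none}
After op 12 (git add d.txt): modified={a.txt, b.txt, e.txt, f.txt} staged={d.txt}
After op 13 (git add f.txt): modified={a.txt, b.txt, e.txt} staged={d.txt, f.txt}
After op 14 (git commit): modified={a.txt, b.txt, e.txt} staged={none}

Answer: none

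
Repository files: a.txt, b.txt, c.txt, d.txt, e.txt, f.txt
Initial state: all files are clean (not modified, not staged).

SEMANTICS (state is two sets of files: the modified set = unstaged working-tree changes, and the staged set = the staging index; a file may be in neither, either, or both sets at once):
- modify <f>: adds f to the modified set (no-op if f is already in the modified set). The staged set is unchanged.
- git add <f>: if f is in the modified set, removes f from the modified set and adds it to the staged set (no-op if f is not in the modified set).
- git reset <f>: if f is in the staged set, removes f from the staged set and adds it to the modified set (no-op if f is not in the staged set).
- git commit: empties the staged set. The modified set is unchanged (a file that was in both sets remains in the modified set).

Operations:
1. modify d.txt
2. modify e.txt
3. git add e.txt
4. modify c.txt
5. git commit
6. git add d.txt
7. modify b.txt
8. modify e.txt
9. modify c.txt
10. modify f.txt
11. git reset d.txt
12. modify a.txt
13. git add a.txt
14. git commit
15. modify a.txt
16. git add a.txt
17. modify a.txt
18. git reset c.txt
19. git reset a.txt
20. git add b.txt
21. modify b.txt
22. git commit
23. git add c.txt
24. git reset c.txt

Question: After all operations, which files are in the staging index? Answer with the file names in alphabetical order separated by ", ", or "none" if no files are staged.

After op 1 (modify d.txt): modified={d.txt} staged={none}
After op 2 (modify e.txt): modified={d.txt, e.txt} staged={none}
After op 3 (git add e.txt): modified={d.txt} staged={e.txt}
After op 4 (modify c.txt): modified={c.txt, d.txt} staged={e.txt}
After op 5 (git commit): modified={c.txt, d.txt} staged={none}
After op 6 (git add d.txt): modified={c.txt} staged={d.txt}
After op 7 (modify b.txt): modified={b.txt, c.txt} staged={d.txt}
After op 8 (modify e.txt): modified={b.txt, c.txt, e.txt} staged={d.txt}
After op 9 (modify c.txt): modified={b.txt, c.txt, e.txt} staged={d.txt}
After op 10 (modify f.txt): modified={b.txt, c.txt, e.txt, f.txt} staged={d.txt}
After op 11 (git reset d.txt): modified={b.txt, c.txt, d.txt, e.txt, f.txt} staged={none}
After op 12 (modify a.txt): modified={a.txt, b.txt, c.txt, d.txt, e.txt, f.txt} staged={none}
After op 13 (git add a.txt): modified={b.txt, c.txt, d.txt, e.txt, f.txt} staged={a.txt}
After op 14 (git commit): modified={b.txt, c.txt, d.txt, e.txt, f.txt} staged={none}
After op 15 (modify a.txt): modified={a.txt, b.txt, c.txt, d.txt, e.txt, f.txt} staged={none}
After op 16 (git add a.txt): modified={b.txt, c.txt, d.txt, e.txt, f.txt} staged={a.txt}
After op 17 (modify a.txt): modified={a.txt, b.txt, c.txt, d.txt, e.txt, f.txt} staged={a.txt}
After op 18 (git reset c.txt): modified={a.txt, b.txt, c.txt, d.txt, e.txt, f.txt} staged={a.txt}
After op 19 (git reset a.txt): modified={a.txt, b.txt, c.txt, d.txt, e.txt, f.txt} staged={none}
After op 20 (git add b.txt): modified={a.txt, c.txt, d.txt, e.txt, f.txt} staged={b.txt}
After op 21 (modify b.txt): modified={a.txt, b.txt, c.txt, d.txt, e.txt, f.txt} staged={b.txt}
After op 22 (git commit): modified={a.txt, b.txt, c.txt, d.txt, e.txt, f.txt} staged={none}
After op 23 (git add c.txt): modified={a.txt, b.txt, d.txt, e.txt, f.txt} staged={c.txt}
After op 24 (git reset c.txt): modified={a.txt, b.txt, c.txt, d.txt, e.txt, f.txt} staged={none}

Answer: none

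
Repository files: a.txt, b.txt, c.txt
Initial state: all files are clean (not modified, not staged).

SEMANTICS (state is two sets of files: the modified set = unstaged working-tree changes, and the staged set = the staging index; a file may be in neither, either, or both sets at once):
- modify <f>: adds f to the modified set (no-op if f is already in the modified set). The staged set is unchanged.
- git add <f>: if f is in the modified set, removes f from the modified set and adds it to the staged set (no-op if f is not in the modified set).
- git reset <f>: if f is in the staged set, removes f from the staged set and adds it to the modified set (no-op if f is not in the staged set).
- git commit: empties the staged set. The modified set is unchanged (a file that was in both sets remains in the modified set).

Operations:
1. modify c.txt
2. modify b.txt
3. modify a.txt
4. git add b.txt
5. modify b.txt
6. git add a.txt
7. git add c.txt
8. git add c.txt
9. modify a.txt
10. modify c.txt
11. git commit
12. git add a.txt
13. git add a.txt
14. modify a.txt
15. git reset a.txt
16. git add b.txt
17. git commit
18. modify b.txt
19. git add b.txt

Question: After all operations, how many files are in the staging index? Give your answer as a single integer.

After op 1 (modify c.txt): modified={c.txt} staged={none}
After op 2 (modify b.txt): modified={b.txt, c.txt} staged={none}
After op 3 (modify a.txt): modified={a.txt, b.txt, c.txt} staged={none}
After op 4 (git add b.txt): modified={a.txt, c.txt} staged={b.txt}
After op 5 (modify b.txt): modified={a.txt, b.txt, c.txt} staged={b.txt}
After op 6 (git add a.txt): modified={b.txt, c.txt} staged={a.txt, b.txt}
After op 7 (git add c.txt): modified={b.txt} staged={a.txt, b.txt, c.txt}
After op 8 (git add c.txt): modified={b.txt} staged={a.txt, b.txt, c.txt}
After op 9 (modify a.txt): modified={a.txt, b.txt} staged={a.txt, b.txt, c.txt}
After op 10 (modify c.txt): modified={a.txt, b.txt, c.txt} staged={a.txt, b.txt, c.txt}
After op 11 (git commit): modified={a.txt, b.txt, c.txt} staged={none}
After op 12 (git add a.txt): modified={b.txt, c.txt} staged={a.txt}
After op 13 (git add a.txt): modified={b.txt, c.txt} staged={a.txt}
After op 14 (modify a.txt): modified={a.txt, b.txt, c.txt} staged={a.txt}
After op 15 (git reset a.txt): modified={a.txt, b.txt, c.txt} staged={none}
After op 16 (git add b.txt): modified={a.txt, c.txt} staged={b.txt}
After op 17 (git commit): modified={a.txt, c.txt} staged={none}
After op 18 (modify b.txt): modified={a.txt, b.txt, c.txt} staged={none}
After op 19 (git add b.txt): modified={a.txt, c.txt} staged={b.txt}
Final staged set: {b.txt} -> count=1

Answer: 1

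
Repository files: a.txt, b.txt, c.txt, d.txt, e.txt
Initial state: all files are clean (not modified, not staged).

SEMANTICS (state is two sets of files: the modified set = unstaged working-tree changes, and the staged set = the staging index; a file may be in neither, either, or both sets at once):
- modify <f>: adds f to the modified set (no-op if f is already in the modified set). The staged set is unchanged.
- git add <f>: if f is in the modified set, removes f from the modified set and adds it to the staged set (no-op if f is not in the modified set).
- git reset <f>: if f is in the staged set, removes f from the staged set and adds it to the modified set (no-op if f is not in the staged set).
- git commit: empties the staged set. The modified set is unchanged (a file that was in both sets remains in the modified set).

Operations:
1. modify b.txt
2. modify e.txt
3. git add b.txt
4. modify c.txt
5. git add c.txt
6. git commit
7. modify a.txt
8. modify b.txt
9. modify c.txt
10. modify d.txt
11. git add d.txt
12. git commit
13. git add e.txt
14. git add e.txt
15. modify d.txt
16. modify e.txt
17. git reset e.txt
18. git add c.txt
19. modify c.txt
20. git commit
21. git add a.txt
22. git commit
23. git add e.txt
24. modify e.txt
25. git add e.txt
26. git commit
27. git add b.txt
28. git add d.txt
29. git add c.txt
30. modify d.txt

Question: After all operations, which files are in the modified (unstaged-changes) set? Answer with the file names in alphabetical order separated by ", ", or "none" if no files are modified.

After op 1 (modify b.txt): modified={b.txt} staged={none}
After op 2 (modify e.txt): modified={b.txt, e.txt} staged={none}
After op 3 (git add b.txt): modified={e.txt} staged={b.txt}
After op 4 (modify c.txt): modified={c.txt, e.txt} staged={b.txt}
After op 5 (git add c.txt): modified={e.txt} staged={b.txt, c.txt}
After op 6 (git commit): modified={e.txt} staged={none}
After op 7 (modify a.txt): modified={a.txt, e.txt} staged={none}
After op 8 (modify b.txt): modified={a.txt, b.txt, e.txt} staged={none}
After op 9 (modify c.txt): modified={a.txt, b.txt, c.txt, e.txt} staged={none}
After op 10 (modify d.txt): modified={a.txt, b.txt, c.txt, d.txt, e.txt} staged={none}
After op 11 (git add d.txt): modified={a.txt, b.txt, c.txt, e.txt} staged={d.txt}
After op 12 (git commit): modified={a.txt, b.txt, c.txt, e.txt} staged={none}
After op 13 (git add e.txt): modified={a.txt, b.txt, c.txt} staged={e.txt}
After op 14 (git add e.txt): modified={a.txt, b.txt, c.txt} staged={e.txt}
After op 15 (modify d.txt): modified={a.txt, b.txt, c.txt, d.txt} staged={e.txt}
After op 16 (modify e.txt): modified={a.txt, b.txt, c.txt, d.txt, e.txt} staged={e.txt}
After op 17 (git reset e.txt): modified={a.txt, b.txt, c.txt, d.txt, e.txt} staged={none}
After op 18 (git add c.txt): modified={a.txt, b.txt, d.txt, e.txt} staged={c.txt}
After op 19 (modify c.txt): modified={a.txt, b.txt, c.txt, d.txt, e.txt} staged={c.txt}
After op 20 (git commit): modified={a.txt, b.txt, c.txt, d.txt, e.txt} staged={none}
After op 21 (git add a.txt): modified={b.txt, c.txt, d.txt, e.txt} staged={a.txt}
After op 22 (git commit): modified={b.txt, c.txt, d.txt, e.txt} staged={none}
After op 23 (git add e.txt): modified={b.txt, c.txt, d.txt} staged={e.txt}
After op 24 (modify e.txt): modified={b.txt, c.txt, d.txt, e.txt} staged={e.txt}
After op 25 (git add e.txt): modified={b.txt, c.txt, d.txt} staged={e.txt}
After op 26 (git commit): modified={b.txt, c.txt, d.txt} staged={none}
After op 27 (git add b.txt): modified={c.txt, d.txt} staged={b.txt}
After op 28 (git add d.txt): modified={c.txt} staged={b.txt, d.txt}
After op 29 (git add c.txt): modified={none} staged={b.txt, c.txt, d.txt}
After op 30 (modify d.txt): modified={d.txt} staged={b.txt, c.txt, d.txt}

Answer: d.txt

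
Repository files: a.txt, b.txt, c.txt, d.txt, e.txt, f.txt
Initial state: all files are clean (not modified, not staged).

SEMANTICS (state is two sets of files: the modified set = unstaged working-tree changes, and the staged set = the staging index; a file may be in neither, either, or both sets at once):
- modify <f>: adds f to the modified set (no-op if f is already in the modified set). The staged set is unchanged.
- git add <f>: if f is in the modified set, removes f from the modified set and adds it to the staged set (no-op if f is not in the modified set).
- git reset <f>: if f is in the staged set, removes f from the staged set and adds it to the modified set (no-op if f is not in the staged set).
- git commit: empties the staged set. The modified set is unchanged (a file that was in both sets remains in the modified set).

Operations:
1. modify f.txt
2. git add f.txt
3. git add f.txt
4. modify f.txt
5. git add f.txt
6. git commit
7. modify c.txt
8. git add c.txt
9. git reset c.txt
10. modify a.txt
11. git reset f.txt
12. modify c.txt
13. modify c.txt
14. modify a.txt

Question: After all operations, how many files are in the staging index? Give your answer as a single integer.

Answer: 0

Derivation:
After op 1 (modify f.txt): modified={f.txt} staged={none}
After op 2 (git add f.txt): modified={none} staged={f.txt}
After op 3 (git add f.txt): modified={none} staged={f.txt}
After op 4 (modify f.txt): modified={f.txt} staged={f.txt}
After op 5 (git add f.txt): modified={none} staged={f.txt}
After op 6 (git commit): modified={none} staged={none}
After op 7 (modify c.txt): modified={c.txt} staged={none}
After op 8 (git add c.txt): modified={none} staged={c.txt}
After op 9 (git reset c.txt): modified={c.txt} staged={none}
After op 10 (modify a.txt): modified={a.txt, c.txt} staged={none}
After op 11 (git reset f.txt): modified={a.txt, c.txt} staged={none}
After op 12 (modify c.txt): modified={a.txt, c.txt} staged={none}
After op 13 (modify c.txt): modified={a.txt, c.txt} staged={none}
After op 14 (modify a.txt): modified={a.txt, c.txt} staged={none}
Final staged set: {none} -> count=0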